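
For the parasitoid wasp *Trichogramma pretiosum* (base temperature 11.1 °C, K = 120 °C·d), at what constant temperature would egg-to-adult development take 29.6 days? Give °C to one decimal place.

15.2 °C

Required daily accumulation = 120 / 29.6 = 4.054 DD/day.
T = T_base + 4.054 = 11.1 + 4.054 = 15.154 ≈ 15.2 °C.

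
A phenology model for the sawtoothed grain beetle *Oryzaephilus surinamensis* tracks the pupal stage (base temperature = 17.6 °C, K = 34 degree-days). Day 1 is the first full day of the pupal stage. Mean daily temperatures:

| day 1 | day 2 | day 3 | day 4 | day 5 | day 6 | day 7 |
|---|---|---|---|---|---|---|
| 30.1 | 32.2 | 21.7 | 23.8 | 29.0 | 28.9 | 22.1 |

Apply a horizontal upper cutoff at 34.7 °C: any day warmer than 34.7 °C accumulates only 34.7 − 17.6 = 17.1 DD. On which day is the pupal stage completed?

Daily DD above 17.6 °C (capped at 17.1): 12.5, 14.6, 4.1, 6.2, 11.4, 11.3, 4.5.
Cumulative: 12.5, 27.1, 31.2, 37.4, 48.8, 60.1, 64.6.
The total first reaches 34 DD on day 4.

day 4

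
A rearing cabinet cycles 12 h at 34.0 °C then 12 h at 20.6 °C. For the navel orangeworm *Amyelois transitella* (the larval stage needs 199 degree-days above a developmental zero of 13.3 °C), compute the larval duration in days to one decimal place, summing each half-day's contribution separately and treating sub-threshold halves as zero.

14.2 days

Day half: max(0, 34.0 − 13.3) × 0.5 = 20.7 × 0.5 = 10.35 DD.
Night half: max(0, 20.6 − 13.3) × 0.5 = 7.3 × 0.5 = 3.65 DD.
Per 24 h: 14.00 DD/day.
Duration = 199 / 14.00 = 14.214 ≈ 14.2 days.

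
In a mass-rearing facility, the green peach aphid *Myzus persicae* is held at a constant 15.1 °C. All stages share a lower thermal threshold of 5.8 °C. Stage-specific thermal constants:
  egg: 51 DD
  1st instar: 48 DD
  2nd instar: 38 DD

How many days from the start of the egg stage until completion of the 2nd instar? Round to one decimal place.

14.7 days

Daily accumulation at 15.1 °C = 15.1 − 5.8 = 9.3 DD/day.
Total K = 51 + 48 + 38 = 137 DD.
Total duration = 137 / 9.3 = 14.731 ≈ 14.7 days.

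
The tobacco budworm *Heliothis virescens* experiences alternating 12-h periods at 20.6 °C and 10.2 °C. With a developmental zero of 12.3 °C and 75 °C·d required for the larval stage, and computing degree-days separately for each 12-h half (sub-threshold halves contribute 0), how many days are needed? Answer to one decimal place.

Day half: max(0, 20.6 − 12.3) × 0.5 = 8.3 × 0.5 = 4.15 DD.
Night half: max(0, 10.2 − 12.3) × 0.5 = 0.0 × 0.5 = 0.00 DD.
Per 24 h: 4.15 DD/day.
Duration = 75 / 4.15 = 18.072 ≈ 18.1 days.

18.1 days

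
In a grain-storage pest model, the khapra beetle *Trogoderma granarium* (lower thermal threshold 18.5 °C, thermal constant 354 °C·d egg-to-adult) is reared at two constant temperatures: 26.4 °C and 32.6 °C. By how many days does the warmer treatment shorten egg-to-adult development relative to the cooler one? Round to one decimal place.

19.7 days

At 26.4 °C: 354 / (26.4 − 18.5) = 354 / 7.9 = 44.810 d.
At 32.6 °C: 354 / (32.6 − 18.5) = 354 / 14.1 = 25.106 d.
Difference = |44.810 − 25.106| = 19.704 ≈ 19.7 days.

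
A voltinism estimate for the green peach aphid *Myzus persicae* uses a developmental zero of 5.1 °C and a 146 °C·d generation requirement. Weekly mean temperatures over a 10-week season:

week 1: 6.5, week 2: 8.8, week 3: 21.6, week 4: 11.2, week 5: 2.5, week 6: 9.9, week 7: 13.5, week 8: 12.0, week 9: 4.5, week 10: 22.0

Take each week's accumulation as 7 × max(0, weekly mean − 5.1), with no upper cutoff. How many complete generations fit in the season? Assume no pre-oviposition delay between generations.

Weekly DD (7 × max(0, T̄ − 5.1)): 9.8, 25.9, 115.5, 42.7, 0.0, 33.6, 58.8, 48.3, 0.0, 118.3.
Season total = 452.9 DD.
Complete generations = ⌊452.9 / 146⌋ = 3.

3 generations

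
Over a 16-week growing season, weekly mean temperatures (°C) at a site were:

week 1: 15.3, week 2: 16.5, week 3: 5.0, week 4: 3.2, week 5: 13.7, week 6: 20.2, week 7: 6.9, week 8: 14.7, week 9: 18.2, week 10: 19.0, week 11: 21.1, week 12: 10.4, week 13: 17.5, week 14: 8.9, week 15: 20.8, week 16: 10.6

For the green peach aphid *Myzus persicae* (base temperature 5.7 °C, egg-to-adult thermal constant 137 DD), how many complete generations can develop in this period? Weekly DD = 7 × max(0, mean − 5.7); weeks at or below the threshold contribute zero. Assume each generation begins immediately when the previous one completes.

Weekly DD (7 × max(0, T̄ − 5.7)): 67.2, 75.6, 0.0, 0.0, 56.0, 101.5, 8.4, 63.0, 87.5, 93.1, 107.8, 32.9, 82.6, 22.4, 105.7, 34.3.
Season total = 938.0 DD.
Complete generations = ⌊938.0 / 137⌋ = 6.

6 generations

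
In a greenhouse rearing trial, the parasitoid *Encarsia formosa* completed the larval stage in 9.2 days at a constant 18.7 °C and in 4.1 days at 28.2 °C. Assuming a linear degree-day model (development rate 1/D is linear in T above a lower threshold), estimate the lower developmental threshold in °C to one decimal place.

Under the model K = D·(T − T_b), so D₁·(T₁ − T_b) = D₂·(T₂ − T_b).
9.2·(18.7 − T_b) = 4.1·(28.2 − T_b)
T_b = (9.2·18.7 − 4.1·28.2) / (9.2 − 4.1) = 56.42 / 5.1 = 11.063 °C ≈ 11.1 °C.

11.1 °C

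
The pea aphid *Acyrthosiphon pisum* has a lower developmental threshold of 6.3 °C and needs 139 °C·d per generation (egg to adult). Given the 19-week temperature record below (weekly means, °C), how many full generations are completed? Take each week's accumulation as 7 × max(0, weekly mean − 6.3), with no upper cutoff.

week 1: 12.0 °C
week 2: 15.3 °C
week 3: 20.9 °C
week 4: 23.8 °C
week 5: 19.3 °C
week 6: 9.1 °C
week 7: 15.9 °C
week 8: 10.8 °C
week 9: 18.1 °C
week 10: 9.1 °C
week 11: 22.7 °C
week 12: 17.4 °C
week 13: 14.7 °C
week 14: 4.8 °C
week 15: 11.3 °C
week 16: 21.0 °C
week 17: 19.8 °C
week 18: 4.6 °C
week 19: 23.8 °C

8 generations

Weekly DD (7 × max(0, T̄ − 6.3)): 39.9, 63.0, 102.2, 122.5, 91.0, 19.6, 67.2, 31.5, 82.6, 19.6, 114.8, 77.7, 58.8, 0.0, 35.0, 102.9, 94.5, 0.0, 122.5.
Season total = 1245.3 DD.
Complete generations = ⌊1245.3 / 139⌋ = 8.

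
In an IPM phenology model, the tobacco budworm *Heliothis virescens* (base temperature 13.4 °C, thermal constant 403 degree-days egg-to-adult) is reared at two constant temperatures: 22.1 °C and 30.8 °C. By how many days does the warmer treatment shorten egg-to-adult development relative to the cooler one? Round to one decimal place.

At 22.1 °C: 403 / (22.1 − 13.4) = 403 / 8.7 = 46.322 d.
At 30.8 °C: 403 / (30.8 − 13.4) = 403 / 17.4 = 23.161 d.
Difference = |46.322 − 23.161| = 23.161 ≈ 23.2 days.

23.2 days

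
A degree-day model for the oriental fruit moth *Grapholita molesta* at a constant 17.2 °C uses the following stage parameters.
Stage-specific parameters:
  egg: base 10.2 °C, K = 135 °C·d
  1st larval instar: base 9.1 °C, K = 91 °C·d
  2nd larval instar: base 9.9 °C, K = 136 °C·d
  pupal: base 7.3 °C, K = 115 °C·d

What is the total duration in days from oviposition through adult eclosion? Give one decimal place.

egg: 135 / (17.2 − 10.2) = 135 / 7.0 = 19.286 d.
1st larval instar: 91 / (17.2 − 9.1) = 91 / 8.1 = 11.235 d.
2nd larval instar: 136 / (17.2 − 9.9) = 136 / 7.3 = 18.630 d.
pupal: 115 / (17.2 − 7.3) = 115 / 9.9 = 11.616 d.
Sum = 60.767 ≈ 60.8 days.

60.8 days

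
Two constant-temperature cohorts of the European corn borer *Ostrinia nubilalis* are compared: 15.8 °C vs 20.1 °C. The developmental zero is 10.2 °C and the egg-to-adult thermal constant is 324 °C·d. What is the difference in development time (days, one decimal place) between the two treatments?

25.1 days

At 15.8 °C: 324 / (15.8 − 10.2) = 324 / 5.6 = 57.857 d.
At 20.1 °C: 324 / (20.1 − 10.2) = 324 / 9.9 = 32.727 d.
Difference = |57.857 − 32.727| = 25.130 ≈ 25.1 days.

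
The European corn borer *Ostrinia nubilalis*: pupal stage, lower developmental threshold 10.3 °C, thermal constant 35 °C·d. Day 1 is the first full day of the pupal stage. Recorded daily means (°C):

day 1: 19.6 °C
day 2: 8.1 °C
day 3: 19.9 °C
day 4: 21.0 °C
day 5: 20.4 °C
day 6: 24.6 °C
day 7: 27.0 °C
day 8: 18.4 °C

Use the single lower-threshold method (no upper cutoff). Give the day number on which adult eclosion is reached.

day 5

Daily DD above 10.3 °C: 9.3, 0.0, 9.6, 10.7, 10.1, 14.3, 16.7, 8.1.
Cumulative: 9.3, 9.3, 18.9, 29.6, 39.7, 54.0, 70.7, 78.8.
The total first reaches 35 DD on day 5.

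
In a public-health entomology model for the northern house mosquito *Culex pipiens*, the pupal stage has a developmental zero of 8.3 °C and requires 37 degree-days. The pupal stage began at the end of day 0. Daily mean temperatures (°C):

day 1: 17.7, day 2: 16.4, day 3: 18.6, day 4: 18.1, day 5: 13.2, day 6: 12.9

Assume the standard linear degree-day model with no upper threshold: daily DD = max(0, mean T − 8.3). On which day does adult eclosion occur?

Daily DD above 8.3 °C: 9.4, 8.1, 10.3, 9.8, 4.9, 4.6.
Cumulative: 9.4, 17.5, 27.8, 37.6, 42.5, 47.1.
The total first reaches 37 DD on day 4.

day 4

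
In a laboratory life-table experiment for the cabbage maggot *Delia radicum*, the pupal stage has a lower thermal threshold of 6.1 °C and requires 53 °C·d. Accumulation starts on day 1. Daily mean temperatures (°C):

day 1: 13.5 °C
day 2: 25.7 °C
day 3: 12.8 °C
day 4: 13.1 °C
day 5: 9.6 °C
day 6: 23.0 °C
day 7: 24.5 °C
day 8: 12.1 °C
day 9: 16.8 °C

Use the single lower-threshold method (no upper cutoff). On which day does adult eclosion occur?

day 6

Daily DD above 6.1 °C: 7.4, 19.6, 6.7, 7.0, 3.5, 16.9, 18.4, 6.0, 10.7.
Cumulative: 7.4, 27.0, 33.7, 40.7, 44.2, 61.1, 79.5, 85.5, 96.2.
The total first reaches 53 DD on day 6.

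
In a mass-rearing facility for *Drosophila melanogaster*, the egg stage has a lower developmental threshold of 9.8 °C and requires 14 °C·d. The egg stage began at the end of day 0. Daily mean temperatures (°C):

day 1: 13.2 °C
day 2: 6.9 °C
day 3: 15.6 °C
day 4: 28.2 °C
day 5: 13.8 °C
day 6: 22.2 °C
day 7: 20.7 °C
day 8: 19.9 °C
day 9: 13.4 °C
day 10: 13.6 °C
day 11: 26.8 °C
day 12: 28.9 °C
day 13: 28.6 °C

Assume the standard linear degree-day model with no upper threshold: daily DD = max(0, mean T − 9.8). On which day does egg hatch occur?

day 4

Daily DD above 9.8 °C: 3.4, 0.0, 5.8, 18.4, 4.0, 12.4, 10.9, 10.1, 3.6, 3.8, 17.0, 19.1, 18.8.
Cumulative: 3.4, 3.4, 9.2, 27.6, 31.6, 44.0, 54.9, 65.0, 68.6, 72.4, 89.4, 108.5, 127.3.
The total first reaches 14 DD on day 4.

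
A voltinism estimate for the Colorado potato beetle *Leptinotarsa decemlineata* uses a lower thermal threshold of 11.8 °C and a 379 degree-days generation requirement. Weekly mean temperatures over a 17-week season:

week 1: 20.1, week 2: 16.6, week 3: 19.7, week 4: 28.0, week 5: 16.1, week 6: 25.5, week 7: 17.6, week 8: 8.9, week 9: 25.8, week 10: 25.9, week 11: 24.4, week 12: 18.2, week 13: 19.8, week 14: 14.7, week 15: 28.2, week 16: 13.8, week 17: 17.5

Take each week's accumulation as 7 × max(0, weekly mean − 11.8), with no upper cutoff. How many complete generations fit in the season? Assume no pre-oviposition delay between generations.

2 generations

Weekly DD (7 × max(0, T̄ − 11.8)): 58.1, 33.6, 55.3, 113.4, 30.1, 95.9, 40.6, 0.0, 98.0, 98.7, 88.2, 44.8, 56.0, 20.3, 114.8, 14.0, 39.9.
Season total = 1001.7 DD.
Complete generations = ⌊1001.7 / 379⌋ = 2.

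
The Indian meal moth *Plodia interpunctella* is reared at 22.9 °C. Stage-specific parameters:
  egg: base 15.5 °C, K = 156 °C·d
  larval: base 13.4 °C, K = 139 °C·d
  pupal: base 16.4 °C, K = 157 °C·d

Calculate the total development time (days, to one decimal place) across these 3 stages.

59.9 days

egg: 156 / (22.9 − 15.5) = 156 / 7.4 = 21.081 d.
larval: 139 / (22.9 − 13.4) = 139 / 9.5 = 14.632 d.
pupal: 157 / (22.9 − 16.4) = 157 / 6.5 = 24.154 d.
Sum = 59.867 ≈ 59.9 days.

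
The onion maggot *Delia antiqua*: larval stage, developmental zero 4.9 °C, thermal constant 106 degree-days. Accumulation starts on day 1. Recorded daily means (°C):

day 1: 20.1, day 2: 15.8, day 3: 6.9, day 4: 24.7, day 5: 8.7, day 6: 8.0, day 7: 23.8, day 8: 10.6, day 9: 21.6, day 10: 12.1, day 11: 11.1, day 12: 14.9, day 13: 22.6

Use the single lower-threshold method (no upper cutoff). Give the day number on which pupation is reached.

day 11

Daily DD above 4.9 °C: 15.2, 10.9, 2.0, 19.8, 3.8, 3.1, 18.9, 5.7, 16.7, 7.2, 6.2, 10.0, 17.7.
Cumulative: 15.2, 26.1, 28.1, 47.9, 51.7, 54.8, 73.7, 79.4, 96.1, 103.3, 109.5, 119.5, 137.2.
The total first reaches 106 DD on day 11.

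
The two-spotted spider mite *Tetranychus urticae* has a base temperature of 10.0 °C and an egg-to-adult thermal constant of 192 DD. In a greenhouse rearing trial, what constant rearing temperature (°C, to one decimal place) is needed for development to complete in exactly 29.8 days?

Required daily accumulation = 192 / 29.8 = 6.443 DD/day.
T = T_base + 6.443 = 10.0 + 6.443 = 16.443 ≈ 16.4 °C.

16.4 °C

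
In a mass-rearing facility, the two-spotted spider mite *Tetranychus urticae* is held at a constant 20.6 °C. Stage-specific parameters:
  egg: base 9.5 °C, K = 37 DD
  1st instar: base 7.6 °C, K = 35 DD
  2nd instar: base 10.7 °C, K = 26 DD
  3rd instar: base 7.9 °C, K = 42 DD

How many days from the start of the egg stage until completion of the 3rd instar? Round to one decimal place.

egg: 37 / (20.6 − 9.5) = 37 / 11.1 = 3.333 d.
1st instar: 35 / (20.6 − 7.6) = 35 / 13.0 = 2.692 d.
2nd instar: 26 / (20.6 − 10.7) = 26 / 9.9 = 2.626 d.
3rd instar: 42 / (20.6 − 7.9) = 42 / 12.7 = 3.307 d.
Sum = 11.959 ≈ 12.0 days.

12.0 days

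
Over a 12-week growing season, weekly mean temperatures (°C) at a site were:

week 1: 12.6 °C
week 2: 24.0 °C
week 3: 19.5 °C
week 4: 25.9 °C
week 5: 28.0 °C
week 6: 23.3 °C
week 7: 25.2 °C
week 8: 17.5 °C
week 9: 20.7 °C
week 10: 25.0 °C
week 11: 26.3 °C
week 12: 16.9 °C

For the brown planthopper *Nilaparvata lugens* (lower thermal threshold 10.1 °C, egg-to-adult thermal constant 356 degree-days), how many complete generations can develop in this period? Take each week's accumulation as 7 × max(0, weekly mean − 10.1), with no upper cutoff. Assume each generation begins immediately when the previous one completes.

Weekly DD (7 × max(0, T̄ − 10.1)): 17.5, 97.3, 65.8, 110.6, 125.3, 92.4, 105.7, 51.8, 74.2, 104.3, 113.4, 47.6.
Season total = 1005.9 DD.
Complete generations = ⌊1005.9 / 356⌋ = 2.

2 generations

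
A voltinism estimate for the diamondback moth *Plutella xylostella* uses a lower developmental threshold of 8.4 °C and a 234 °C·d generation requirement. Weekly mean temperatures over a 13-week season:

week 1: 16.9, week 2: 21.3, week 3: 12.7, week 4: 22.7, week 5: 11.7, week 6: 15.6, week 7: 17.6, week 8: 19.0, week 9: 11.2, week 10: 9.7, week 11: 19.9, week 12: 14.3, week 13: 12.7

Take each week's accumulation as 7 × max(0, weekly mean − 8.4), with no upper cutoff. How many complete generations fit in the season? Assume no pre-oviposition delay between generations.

Weekly DD (7 × max(0, T̄ − 8.4)): 59.5, 90.3, 30.1, 100.1, 23.1, 50.4, 64.4, 74.2, 19.6, 9.1, 80.5, 41.3, 30.1.
Season total = 672.7 DD.
Complete generations = ⌊672.7 / 234⌋ = 2.

2 generations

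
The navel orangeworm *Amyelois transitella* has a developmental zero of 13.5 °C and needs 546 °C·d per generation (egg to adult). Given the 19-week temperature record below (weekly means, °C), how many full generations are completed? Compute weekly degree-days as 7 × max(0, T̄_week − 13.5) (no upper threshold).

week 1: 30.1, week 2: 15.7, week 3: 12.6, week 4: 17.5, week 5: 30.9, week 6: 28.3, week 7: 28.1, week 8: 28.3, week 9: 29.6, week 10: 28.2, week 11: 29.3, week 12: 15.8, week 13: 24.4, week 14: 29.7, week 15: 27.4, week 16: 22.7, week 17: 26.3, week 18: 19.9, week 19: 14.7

2 generations

Weekly DD (7 × max(0, T̄ − 13.5)): 116.2, 15.4, 0.0, 28.0, 121.8, 103.6, 102.2, 103.6, 112.7, 102.9, 110.6, 16.1, 76.3, 113.4, 97.3, 64.4, 89.6, 44.8, 8.4.
Season total = 1427.3 DD.
Complete generations = ⌊1427.3 / 546⌋ = 2.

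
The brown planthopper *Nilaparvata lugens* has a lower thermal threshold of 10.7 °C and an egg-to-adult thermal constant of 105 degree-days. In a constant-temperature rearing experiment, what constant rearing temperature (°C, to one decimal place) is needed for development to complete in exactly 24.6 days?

Required daily accumulation = 105 / 24.6 = 4.268 DD/day.
T = T_base + 4.268 = 10.7 + 4.268 = 14.968 ≈ 15.0 °C.

15.0 °C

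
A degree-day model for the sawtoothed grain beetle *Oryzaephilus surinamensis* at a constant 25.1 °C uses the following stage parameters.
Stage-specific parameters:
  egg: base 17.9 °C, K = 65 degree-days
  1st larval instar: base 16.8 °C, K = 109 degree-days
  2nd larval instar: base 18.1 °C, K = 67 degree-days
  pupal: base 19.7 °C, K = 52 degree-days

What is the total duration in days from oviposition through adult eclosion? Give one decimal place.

egg: 65 / (25.1 − 17.9) = 65 / 7.2 = 9.028 d.
1st larval instar: 109 / (25.1 − 16.8) = 109 / 8.3 = 13.133 d.
2nd larval instar: 67 / (25.1 − 18.1) = 67 / 7.0 = 9.571 d.
pupal: 52 / (25.1 − 19.7) = 52 / 5.4 = 9.630 d.
Sum = 41.361 ≈ 41.4 days.

41.4 days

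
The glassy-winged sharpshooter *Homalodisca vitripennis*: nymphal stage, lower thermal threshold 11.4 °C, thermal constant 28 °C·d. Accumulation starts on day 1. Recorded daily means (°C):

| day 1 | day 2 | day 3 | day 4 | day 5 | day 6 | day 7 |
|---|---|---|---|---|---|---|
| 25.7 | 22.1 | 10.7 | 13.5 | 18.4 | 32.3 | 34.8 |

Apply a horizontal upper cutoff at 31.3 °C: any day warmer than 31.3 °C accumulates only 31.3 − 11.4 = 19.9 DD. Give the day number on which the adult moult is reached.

Daily DD above 11.4 °C (capped at 19.9): 14.3, 10.7, 0.0, 2.1, 7.0, 19.9, 19.9.
Cumulative: 14.3, 25.0, 25.0, 27.1, 34.1, 54.0, 73.9.
The total first reaches 28 DD on day 5.

day 5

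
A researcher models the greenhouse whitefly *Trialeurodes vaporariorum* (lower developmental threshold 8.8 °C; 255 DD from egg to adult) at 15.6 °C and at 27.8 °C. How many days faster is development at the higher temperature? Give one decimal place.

At 15.6 °C: 255 / (15.6 − 8.8) = 255 / 6.8 = 37.500 d.
At 27.8 °C: 255 / (27.8 − 8.8) = 255 / 19.0 = 13.421 d.
Difference = |37.500 − 13.421| = 24.079 ≈ 24.1 days.

24.1 days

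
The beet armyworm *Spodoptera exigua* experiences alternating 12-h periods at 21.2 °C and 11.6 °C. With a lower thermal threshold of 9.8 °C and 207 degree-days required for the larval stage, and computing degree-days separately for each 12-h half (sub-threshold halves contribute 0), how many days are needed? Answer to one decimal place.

Day half: max(0, 21.2 − 9.8) × 0.5 = 11.4 × 0.5 = 5.70 DD.
Night half: max(0, 11.6 − 9.8) × 0.5 = 1.8 × 0.5 = 0.90 DD.
Per 24 h: 6.60 DD/day.
Duration = 207 / 6.60 = 31.364 ≈ 31.4 days.

31.4 days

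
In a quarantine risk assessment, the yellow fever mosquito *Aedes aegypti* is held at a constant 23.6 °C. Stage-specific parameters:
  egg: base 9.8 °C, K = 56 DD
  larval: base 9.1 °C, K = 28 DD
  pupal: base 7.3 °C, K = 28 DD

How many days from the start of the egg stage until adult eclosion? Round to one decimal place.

7.7 days

egg: 56 / (23.6 − 9.8) = 56 / 13.8 = 4.058 d.
larval: 28 / (23.6 − 9.1) = 28 / 14.5 = 1.931 d.
pupal: 28 / (23.6 − 7.3) = 28 / 16.3 = 1.718 d.
Sum = 7.707 ≈ 7.7 days.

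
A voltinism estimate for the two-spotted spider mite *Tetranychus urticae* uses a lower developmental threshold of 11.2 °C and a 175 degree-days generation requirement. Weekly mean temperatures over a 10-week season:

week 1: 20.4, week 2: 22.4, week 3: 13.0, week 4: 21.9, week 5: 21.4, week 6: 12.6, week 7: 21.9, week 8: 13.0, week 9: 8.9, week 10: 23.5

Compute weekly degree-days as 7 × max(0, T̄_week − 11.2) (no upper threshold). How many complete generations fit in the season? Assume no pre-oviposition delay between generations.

Weekly DD (7 × max(0, T̄ − 11.2)): 64.4, 78.4, 12.6, 74.9, 71.4, 9.8, 74.9, 12.6, 0.0, 86.1.
Season total = 485.1 DD.
Complete generations = ⌊485.1 / 175⌋ = 2.

2 generations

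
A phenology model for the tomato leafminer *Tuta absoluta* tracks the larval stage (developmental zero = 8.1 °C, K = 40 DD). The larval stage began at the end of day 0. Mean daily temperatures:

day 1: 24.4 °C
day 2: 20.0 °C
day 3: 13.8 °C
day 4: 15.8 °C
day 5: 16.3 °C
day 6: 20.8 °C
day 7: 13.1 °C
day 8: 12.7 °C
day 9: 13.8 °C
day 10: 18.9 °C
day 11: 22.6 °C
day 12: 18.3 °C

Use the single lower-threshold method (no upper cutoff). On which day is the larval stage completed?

day 4

Daily DD above 8.1 °C: 16.3, 11.9, 5.7, 7.7, 8.2, 12.7, 5.0, 4.6, 5.7, 10.8, 14.5, 10.2.
Cumulative: 16.3, 28.2, 33.9, 41.6, 49.8, 62.5, 67.5, 72.1, 77.8, 88.6, 103.1, 113.3.
The total first reaches 40 DD on day 4.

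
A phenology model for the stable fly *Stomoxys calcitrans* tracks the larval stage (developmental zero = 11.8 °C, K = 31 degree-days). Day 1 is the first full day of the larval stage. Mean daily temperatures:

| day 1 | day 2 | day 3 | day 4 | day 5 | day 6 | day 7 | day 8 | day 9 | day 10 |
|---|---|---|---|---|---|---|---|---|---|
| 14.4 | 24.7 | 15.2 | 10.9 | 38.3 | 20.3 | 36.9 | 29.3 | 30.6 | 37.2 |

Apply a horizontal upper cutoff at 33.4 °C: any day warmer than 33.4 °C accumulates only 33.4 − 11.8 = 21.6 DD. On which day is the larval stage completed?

Daily DD above 11.8 °C (capped at 21.6): 2.6, 12.9, 3.4, 0.0, 21.6, 8.5, 21.6, 17.5, 18.8, 21.6.
Cumulative: 2.6, 15.5, 18.9, 18.9, 40.5, 49.0, 70.6, 88.1, 106.9, 128.5.
The total first reaches 31 DD on day 5.

day 5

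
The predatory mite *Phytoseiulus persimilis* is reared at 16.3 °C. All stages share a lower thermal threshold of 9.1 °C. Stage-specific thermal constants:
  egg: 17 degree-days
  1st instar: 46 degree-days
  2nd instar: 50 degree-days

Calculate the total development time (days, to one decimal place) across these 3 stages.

15.7 days

Daily accumulation at 16.3 °C = 16.3 − 9.1 = 7.2 DD/day.
Total K = 17 + 46 + 50 = 113 DD.
Total duration = 113 / 7.2 = 15.694 ≈ 15.7 days.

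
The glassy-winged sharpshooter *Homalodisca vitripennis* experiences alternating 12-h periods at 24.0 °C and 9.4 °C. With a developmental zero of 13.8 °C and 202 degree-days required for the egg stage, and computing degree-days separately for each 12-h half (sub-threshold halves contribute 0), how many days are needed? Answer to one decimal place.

39.6 days

Day half: max(0, 24.0 − 13.8) × 0.5 = 10.2 × 0.5 = 5.10 DD.
Night half: max(0, 9.4 − 13.8) × 0.5 = 0.0 × 0.5 = 0.00 DD.
Per 24 h: 5.10 DD/day.
Duration = 202 / 5.10 = 39.608 ≈ 39.6 days.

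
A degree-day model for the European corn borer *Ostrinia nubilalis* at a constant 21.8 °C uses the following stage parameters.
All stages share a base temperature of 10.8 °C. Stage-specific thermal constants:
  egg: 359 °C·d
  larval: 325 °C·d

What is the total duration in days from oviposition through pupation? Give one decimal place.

Daily accumulation at 21.8 °C = 21.8 − 10.8 = 11.0 DD/day.
Total K = 359 + 325 = 684 DD.
Total duration = 684 / 11.0 = 62.182 ≈ 62.2 days.

62.2 days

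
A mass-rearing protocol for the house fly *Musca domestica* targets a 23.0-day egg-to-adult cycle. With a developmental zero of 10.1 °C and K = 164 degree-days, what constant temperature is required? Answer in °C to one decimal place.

Required daily accumulation = 164 / 23.0 = 7.130 DD/day.
T = T_base + 7.130 = 10.1 + 7.130 = 17.230 ≈ 17.2 °C.

17.2 °C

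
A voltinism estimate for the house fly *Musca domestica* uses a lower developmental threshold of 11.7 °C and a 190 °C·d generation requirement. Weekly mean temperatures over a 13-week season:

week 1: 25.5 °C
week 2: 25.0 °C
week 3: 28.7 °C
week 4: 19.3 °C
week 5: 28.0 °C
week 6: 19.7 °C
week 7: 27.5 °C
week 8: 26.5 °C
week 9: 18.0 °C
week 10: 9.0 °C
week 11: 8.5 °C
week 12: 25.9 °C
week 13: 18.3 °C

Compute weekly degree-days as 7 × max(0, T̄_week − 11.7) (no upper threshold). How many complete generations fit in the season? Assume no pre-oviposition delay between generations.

Weekly DD (7 × max(0, T̄ − 11.7)): 96.6, 93.1, 119.0, 53.2, 114.1, 56.0, 110.6, 103.6, 44.1, 0.0, 0.0, 99.4, 46.2.
Season total = 935.9 DD.
Complete generations = ⌊935.9 / 190⌋ = 4.

4 generations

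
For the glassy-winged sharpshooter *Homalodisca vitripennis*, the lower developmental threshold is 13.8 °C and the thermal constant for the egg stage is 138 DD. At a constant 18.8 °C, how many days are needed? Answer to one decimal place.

Daily accumulation = 18.8 − 13.8 = 5.0 DD/day.
Duration = 138 / 5.0 = 27.600 ≈ 27.6 days.

27.6 days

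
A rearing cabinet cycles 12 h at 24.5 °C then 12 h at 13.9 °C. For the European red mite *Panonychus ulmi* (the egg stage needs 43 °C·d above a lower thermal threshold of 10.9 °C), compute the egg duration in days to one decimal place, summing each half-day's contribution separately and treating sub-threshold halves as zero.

Day half: max(0, 24.5 − 10.9) × 0.5 = 13.6 × 0.5 = 6.80 DD.
Night half: max(0, 13.9 − 10.9) × 0.5 = 3.0 × 0.5 = 1.50 DD.
Per 24 h: 8.30 DD/day.
Duration = 43 / 8.30 = 5.181 ≈ 5.2 days.

5.2 days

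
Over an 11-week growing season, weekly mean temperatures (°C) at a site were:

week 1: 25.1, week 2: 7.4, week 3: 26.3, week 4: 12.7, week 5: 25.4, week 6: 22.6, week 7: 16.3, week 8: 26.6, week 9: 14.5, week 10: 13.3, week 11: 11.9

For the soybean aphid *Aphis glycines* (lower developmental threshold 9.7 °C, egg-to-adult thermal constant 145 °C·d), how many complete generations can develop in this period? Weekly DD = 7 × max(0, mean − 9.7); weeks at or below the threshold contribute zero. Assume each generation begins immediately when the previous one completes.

Weekly DD (7 × max(0, T̄ − 9.7)): 107.8, 0.0, 116.2, 21.0, 109.9, 90.3, 46.2, 118.3, 33.6, 25.2, 15.4.
Season total = 683.9 DD.
Complete generations = ⌊683.9 / 145⌋ = 4.

4 generations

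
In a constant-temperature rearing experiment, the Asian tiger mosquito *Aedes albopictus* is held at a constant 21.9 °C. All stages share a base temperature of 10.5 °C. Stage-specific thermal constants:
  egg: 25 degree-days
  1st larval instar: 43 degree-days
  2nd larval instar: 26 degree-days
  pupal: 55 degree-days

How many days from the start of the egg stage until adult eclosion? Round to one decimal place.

Daily accumulation at 21.9 °C = 21.9 − 10.5 = 11.4 DD/day.
Total K = 25 + 43 + 26 + 55 = 149 DD.
Total duration = 149 / 11.4 = 13.070 ≈ 13.1 days.

13.1 days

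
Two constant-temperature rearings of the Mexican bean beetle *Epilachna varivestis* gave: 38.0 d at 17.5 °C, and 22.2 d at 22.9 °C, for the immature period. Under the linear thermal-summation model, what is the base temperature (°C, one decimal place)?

9.9 °C

Linear rate model ⇒ the product D·(T − T_b) is constant across temperatures.
38.0·(17.5 − T_b) = 22.2·(22.9 − T_b)
T_b = (38.0·17.5 − 22.2·22.9) / (38.0 − 22.2) = 156.62 / 15.8 = 9.913 °C ≈ 9.9 °C.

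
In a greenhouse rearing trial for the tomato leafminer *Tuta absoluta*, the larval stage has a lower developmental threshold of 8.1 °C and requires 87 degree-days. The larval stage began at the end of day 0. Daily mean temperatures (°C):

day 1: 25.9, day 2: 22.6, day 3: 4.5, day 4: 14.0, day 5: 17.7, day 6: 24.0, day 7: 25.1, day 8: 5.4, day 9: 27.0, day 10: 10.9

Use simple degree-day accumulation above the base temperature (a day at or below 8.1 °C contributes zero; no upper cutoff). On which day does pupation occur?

Daily DD above 8.1 °C: 17.8, 14.5, 0.0, 5.9, 9.6, 15.9, 17.0, 0.0, 18.9, 2.8.
Cumulative: 17.8, 32.3, 32.3, 38.2, 47.8, 63.7, 80.7, 80.7, 99.6, 102.4.
The total first reaches 87 DD on day 9.

day 9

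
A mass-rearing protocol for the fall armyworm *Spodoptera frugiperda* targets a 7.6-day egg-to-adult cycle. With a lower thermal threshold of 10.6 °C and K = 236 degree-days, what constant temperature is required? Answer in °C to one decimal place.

41.7 °C

Required daily accumulation = 236 / 7.6 = 31.053 DD/day.
T = T_base + 31.053 = 10.6 + 31.053 = 41.653 ≈ 41.7 °C.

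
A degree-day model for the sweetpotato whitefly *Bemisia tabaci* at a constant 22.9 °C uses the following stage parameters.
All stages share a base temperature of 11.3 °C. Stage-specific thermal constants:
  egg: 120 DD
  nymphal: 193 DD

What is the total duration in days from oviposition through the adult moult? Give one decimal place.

Daily accumulation at 22.9 °C = 22.9 − 11.3 = 11.6 DD/day.
Total K = 120 + 193 = 313 DD.
Total duration = 313 / 11.6 = 26.983 ≈ 27.0 days.

27.0 days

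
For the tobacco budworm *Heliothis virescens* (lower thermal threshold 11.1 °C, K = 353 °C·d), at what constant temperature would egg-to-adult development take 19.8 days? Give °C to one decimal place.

28.9 °C

Required daily accumulation = 353 / 19.8 = 17.828 DD/day.
T = T_base + 17.828 = 11.1 + 17.828 = 28.928 ≈ 28.9 °C.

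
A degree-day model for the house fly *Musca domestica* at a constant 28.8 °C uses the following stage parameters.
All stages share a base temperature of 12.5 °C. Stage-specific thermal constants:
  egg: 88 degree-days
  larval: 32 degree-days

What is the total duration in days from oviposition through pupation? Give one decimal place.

Daily accumulation at 28.8 °C = 28.8 − 12.5 = 16.3 DD/day.
Total K = 88 + 32 = 120 DD.
Total duration = 120 / 16.3 = 7.362 ≈ 7.4 days.

7.4 days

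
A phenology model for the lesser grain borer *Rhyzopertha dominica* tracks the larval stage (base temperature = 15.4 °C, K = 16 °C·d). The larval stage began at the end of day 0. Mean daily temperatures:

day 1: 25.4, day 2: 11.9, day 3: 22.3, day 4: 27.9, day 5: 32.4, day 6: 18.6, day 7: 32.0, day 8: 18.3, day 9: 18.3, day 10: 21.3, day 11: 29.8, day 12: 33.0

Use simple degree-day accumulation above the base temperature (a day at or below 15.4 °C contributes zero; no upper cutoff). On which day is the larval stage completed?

day 3

Daily DD above 15.4 °C: 10.0, 0.0, 6.9, 12.5, 17.0, 3.2, 16.6, 2.9, 2.9, 5.9, 14.4, 17.6.
Cumulative: 10.0, 10.0, 16.9, 29.4, 46.4, 49.6, 66.2, 69.1, 72.0, 77.9, 92.3, 109.9.
The total first reaches 16 DD on day 3.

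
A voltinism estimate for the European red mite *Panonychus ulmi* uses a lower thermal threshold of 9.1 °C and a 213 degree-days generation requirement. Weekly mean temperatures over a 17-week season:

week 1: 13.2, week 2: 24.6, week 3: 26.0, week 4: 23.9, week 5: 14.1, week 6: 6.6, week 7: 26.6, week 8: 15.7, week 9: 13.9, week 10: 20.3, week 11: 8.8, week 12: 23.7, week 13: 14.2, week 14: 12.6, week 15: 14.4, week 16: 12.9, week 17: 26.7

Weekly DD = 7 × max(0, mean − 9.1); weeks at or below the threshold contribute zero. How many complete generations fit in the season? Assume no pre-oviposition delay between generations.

4 generations

Weekly DD (7 × max(0, T̄ − 9.1)): 28.7, 108.5, 118.3, 103.6, 35.0, 0.0, 122.5, 46.2, 33.6, 78.4, 0.0, 102.2, 35.7, 24.5, 37.1, 26.6, 123.2.
Season total = 1024.1 DD.
Complete generations = ⌊1024.1 / 213⌋ = 4.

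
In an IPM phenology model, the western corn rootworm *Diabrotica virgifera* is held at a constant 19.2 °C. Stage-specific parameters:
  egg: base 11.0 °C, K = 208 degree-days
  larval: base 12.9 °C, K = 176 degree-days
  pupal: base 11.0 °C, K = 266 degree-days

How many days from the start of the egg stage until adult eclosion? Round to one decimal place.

85.7 days

egg: 208 / (19.2 − 11.0) = 208 / 8.2 = 25.366 d.
larval: 176 / (19.2 − 12.9) = 176 / 6.3 = 27.937 d.
pupal: 266 / (19.2 − 11.0) = 266 / 8.2 = 32.439 d.
Sum = 85.741 ≈ 85.7 days.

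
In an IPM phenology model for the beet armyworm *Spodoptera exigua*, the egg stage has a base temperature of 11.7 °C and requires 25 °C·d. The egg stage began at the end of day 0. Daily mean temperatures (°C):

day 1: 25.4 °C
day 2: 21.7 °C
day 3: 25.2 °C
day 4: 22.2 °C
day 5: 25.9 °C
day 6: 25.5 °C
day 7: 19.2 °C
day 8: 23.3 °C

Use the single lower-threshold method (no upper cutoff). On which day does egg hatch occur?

day 3

Daily DD above 11.7 °C: 13.7, 10.0, 13.5, 10.5, 14.2, 13.8, 7.5, 11.6.
Cumulative: 13.7, 23.7, 37.2, 47.7, 61.9, 75.7, 83.2, 94.8.
The total first reaches 25 DD on day 3.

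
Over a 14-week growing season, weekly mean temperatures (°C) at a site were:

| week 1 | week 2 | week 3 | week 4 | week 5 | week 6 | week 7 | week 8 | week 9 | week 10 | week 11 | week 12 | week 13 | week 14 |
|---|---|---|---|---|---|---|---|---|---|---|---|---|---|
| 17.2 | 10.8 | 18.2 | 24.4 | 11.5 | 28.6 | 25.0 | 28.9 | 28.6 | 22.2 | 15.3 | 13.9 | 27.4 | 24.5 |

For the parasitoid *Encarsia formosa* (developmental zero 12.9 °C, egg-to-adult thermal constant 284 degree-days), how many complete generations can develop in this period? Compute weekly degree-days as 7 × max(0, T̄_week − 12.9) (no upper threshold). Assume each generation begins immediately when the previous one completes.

2 generations

Weekly DD (7 × max(0, T̄ − 12.9)): 30.1, 0.0, 37.1, 80.5, 0.0, 109.9, 84.7, 112.0, 109.9, 65.1, 16.8, 7.0, 101.5, 81.2.
Season total = 835.8 DD.
Complete generations = ⌊835.8 / 284⌋ = 2.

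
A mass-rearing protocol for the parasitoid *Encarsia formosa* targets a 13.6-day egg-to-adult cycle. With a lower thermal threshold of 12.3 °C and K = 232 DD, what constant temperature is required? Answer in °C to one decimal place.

Required daily accumulation = 232 / 13.6 = 17.059 DD/day.
T = T_base + 17.059 = 12.3 + 17.059 = 29.359 ≈ 29.4 °C.

29.4 °C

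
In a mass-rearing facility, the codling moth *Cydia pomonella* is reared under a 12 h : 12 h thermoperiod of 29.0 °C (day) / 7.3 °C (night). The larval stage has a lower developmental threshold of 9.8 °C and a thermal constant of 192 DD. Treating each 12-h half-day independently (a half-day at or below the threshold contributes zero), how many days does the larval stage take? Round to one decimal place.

20.0 days

Day half: max(0, 29.0 − 9.8) × 0.5 = 19.2 × 0.5 = 9.60 DD.
Night half: max(0, 7.3 − 9.8) × 0.5 = 0.0 × 0.5 = 0.00 DD.
Per 24 h: 9.60 DD/day.
Duration = 192 / 9.60 = 20.000 ≈ 20.0 days.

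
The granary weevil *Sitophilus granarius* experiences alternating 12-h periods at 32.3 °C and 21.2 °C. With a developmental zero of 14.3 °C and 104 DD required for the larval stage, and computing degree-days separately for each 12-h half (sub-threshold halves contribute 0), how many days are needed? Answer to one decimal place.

8.4 days

Day half: max(0, 32.3 − 14.3) × 0.5 = 18.0 × 0.5 = 9.00 DD.
Night half: max(0, 21.2 − 14.3) × 0.5 = 6.9 × 0.5 = 3.45 DD.
Per 24 h: 12.45 DD/day.
Duration = 104 / 12.45 = 8.353 ≈ 8.4 days.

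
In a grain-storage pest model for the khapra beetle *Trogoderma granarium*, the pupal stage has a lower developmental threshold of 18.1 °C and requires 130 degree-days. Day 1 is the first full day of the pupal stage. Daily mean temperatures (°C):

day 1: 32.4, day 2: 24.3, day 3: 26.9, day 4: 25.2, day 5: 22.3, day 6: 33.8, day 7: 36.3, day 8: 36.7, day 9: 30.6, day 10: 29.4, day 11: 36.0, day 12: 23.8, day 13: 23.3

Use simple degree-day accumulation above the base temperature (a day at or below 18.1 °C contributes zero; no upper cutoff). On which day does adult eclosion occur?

day 11

Daily DD above 18.1 °C: 14.3, 6.2, 8.8, 7.1, 4.2, 15.7, 18.2, 18.6, 12.5, 11.3, 17.9, 5.7, 5.2.
Cumulative: 14.3, 20.5, 29.3, 36.4, 40.6, 56.3, 74.5, 93.1, 105.6, 116.9, 134.8, 140.5, 145.7.
The total first reaches 130 DD on day 11.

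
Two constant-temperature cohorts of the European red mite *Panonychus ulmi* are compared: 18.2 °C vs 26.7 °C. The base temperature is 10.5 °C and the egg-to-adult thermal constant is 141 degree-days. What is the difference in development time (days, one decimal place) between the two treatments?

At 18.2 °C: 141 / (18.2 − 10.5) = 141 / 7.7 = 18.312 d.
At 26.7 °C: 141 / (26.7 − 10.5) = 141 / 16.2 = 8.704 d.
Difference = |18.312 − 8.704| = 9.608 ≈ 9.6 days.

9.6 days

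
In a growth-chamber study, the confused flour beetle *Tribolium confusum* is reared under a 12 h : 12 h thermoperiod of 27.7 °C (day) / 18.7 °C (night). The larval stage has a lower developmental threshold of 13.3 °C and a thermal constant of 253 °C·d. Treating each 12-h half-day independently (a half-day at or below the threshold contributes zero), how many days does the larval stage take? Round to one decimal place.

Day half: max(0, 27.7 − 13.3) × 0.5 = 14.4 × 0.5 = 7.20 DD.
Night half: max(0, 18.7 − 13.3) × 0.5 = 5.4 × 0.5 = 2.70 DD.
Per 24 h: 9.90 DD/day.
Duration = 253 / 9.90 = 25.556 ≈ 25.6 days.

25.6 days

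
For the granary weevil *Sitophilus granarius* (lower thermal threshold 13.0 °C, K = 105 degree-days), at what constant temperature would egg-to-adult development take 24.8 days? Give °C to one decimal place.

Required daily accumulation = 105 / 24.8 = 4.234 DD/day.
T = T_base + 4.234 = 13.0 + 4.234 = 17.234 ≈ 17.2 °C.

17.2 °C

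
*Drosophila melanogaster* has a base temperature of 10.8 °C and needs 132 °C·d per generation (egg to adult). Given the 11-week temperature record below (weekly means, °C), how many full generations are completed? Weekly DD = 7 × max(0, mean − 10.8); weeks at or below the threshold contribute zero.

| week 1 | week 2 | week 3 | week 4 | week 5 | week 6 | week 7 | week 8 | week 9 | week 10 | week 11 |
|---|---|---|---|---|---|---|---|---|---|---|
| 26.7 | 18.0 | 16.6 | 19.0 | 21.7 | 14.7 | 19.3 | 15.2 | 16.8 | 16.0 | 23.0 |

4 generations

Weekly DD (7 × max(0, T̄ − 10.8)): 111.3, 50.4, 40.6, 57.4, 76.3, 27.3, 59.5, 30.8, 42.0, 36.4, 85.4.
Season total = 617.4 DD.
Complete generations = ⌊617.4 / 132⌋ = 4.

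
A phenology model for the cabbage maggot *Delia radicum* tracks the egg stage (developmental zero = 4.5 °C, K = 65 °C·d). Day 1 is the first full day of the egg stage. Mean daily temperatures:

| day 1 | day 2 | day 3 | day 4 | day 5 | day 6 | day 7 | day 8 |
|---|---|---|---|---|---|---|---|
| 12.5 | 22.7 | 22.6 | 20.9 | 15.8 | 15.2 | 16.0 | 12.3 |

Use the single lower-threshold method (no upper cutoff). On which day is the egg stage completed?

day 5

Daily DD above 4.5 °C: 8.0, 18.2, 18.1, 16.4, 11.3, 10.7, 11.5, 7.8.
Cumulative: 8.0, 26.2, 44.3, 60.7, 72.0, 82.7, 94.2, 102.0.
The total first reaches 65 DD on day 5.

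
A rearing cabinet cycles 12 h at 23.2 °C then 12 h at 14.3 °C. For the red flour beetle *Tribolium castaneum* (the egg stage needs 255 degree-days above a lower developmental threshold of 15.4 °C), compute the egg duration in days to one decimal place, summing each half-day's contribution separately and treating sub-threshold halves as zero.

Day half: max(0, 23.2 − 15.4) × 0.5 = 7.8 × 0.5 = 3.90 DD.
Night half: max(0, 14.3 − 15.4) × 0.5 = 0.0 × 0.5 = 0.00 DD.
Per 24 h: 3.90 DD/day.
Duration = 255 / 3.90 = 65.385 ≈ 65.4 days.

65.4 days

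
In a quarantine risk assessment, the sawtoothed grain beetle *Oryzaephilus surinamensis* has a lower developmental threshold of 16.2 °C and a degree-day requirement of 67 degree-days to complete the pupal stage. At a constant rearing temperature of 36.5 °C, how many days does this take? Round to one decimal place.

3.3 days

Daily accumulation = 36.5 − 16.2 = 20.3 DD/day.
Duration = 67 / 20.3 = 3.300 ≈ 3.3 days.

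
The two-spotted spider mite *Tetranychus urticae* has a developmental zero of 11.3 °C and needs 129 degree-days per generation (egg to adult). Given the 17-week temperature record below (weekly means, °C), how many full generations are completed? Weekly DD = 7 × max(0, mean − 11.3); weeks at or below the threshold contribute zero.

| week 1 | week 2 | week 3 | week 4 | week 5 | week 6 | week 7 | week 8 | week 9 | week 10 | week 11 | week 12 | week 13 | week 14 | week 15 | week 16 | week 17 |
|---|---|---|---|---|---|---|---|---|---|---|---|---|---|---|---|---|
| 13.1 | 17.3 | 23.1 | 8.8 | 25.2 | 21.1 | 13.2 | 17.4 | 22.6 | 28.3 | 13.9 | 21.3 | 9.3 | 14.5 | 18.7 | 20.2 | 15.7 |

Weekly DD (7 × max(0, T̄ − 11.3)): 12.6, 42.0, 82.6, 0.0, 97.3, 68.6, 13.3, 42.7, 79.1, 119.0, 18.2, 70.0, 0.0, 22.4, 51.8, 62.3, 30.8.
Season total = 812.7 DD.
Complete generations = ⌊812.7 / 129⌋ = 6.

6 generations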